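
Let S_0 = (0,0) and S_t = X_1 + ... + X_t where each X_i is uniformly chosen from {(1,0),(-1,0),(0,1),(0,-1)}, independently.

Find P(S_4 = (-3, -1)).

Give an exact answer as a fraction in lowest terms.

Let h be the number of horizontal steps (so 4-h are vertical). To end at (-3,-1) need (h-3)/2 right-steps and ((4-h)-1)/2 up-steps.
Sum over h with 3 ≤ h ≤ 3, h ≡ 1 (mod 2), 4-h ≡ 1 (mod 2):
h=3: C(4,3)·C(3,0)·C(1,0) = 4·1·1 = 4
Total favorable: 4
Total paths: 4^4 = 256
P = 4/256 = 1/64

Answer: 1/64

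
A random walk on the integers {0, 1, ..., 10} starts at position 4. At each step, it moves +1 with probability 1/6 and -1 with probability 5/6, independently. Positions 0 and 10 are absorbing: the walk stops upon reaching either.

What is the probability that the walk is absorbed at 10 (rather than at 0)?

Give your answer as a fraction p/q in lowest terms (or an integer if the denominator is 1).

Answer: 26/406901

Derivation:
Biased walk: p = 1/6, q = 5/6, r = q/p = 5
Gambler's ruin: P(hit 10 before 0 | start at 4) = (1 - r^a)/(1 - r^N)
r^4 = 625; r^10 = 9765625
P = (1 - 625) / (1 - 9765625) = -624 / -9765624 = 26/406901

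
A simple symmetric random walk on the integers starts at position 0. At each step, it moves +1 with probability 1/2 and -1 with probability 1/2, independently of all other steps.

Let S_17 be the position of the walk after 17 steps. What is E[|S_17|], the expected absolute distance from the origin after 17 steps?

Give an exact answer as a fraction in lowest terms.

Answer: 109395/32768

Derivation:
S_17 takes values m ≡ 1 (mod 2) with |m| ≤ 17; P(S_17=m) = C(17,(17+m)/2)/2^17.
Total paths: 2^17 = 131072
Distribution: P(S=-17)=1/131072, P(S=-15)=17/131072, P(S=-13)=136/131072, P(S=-11)=680/131072, P(S=-9)=2380/131072, P(S=-7)=6188/131072, P(S=-5)=12376/131072, P(S=-3)=19448/131072, P(S=-1)=24310/131072, P(S=1)=24310/131072, P(S=3)=19448/131072, P(S=5)=12376/131072, P(S=7)=6188/131072, P(S=9)=2380/131072, P(S=11)=680/131072, P(S=13)=136/131072, P(S=15)=17/131072, P(S=17)=1/131072
E[|S_17|] = Σ_m |m|·P(S_17=m) = 437580/131072 = 109395/32768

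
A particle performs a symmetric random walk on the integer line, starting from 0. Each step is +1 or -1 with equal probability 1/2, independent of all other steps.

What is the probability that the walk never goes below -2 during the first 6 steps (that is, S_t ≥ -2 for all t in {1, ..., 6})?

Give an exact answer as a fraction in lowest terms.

Let f(t,s) = #length-t paths at position s with S_1..S_t all ≥ -2.
f(t,s) = f(t-1,s-1) + f(t-1,s+1) for s ≥ -2; f(t,s) = 0 for s < -2.
t=0: f(0,0)=1
t=1: f(1,-1)=1 f(1,1)=1
t=2: f(2,-2)=1 f(2,0)=2 f(2,2)=1
t=3: f(3,-1)=3 f(3,1)=3 f(3,3)=1
t=4: f(4,-2)=3 f(4,0)=6 f(4,2)=4 f(4,4)=1
t=5: f(5,-1)=9 f(5,1)=10 f(5,3)=5 f(5,5)=1
t=6: f(6,-2)=9 f(6,0)=19 f(6,2)=15 f(6,4)=6 f(6,6)=1
Σ_s f(6,s) = 50
P = 50/64 = 25/32

Answer: 25/32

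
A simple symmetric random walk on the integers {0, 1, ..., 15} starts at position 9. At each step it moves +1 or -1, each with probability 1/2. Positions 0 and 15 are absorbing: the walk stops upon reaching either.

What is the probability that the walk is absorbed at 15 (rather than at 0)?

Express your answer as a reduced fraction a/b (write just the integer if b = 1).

Answer: 3/5

Derivation:
Symmetric walk (p = 1/2): the harmonic-function argument gives P(hit 15 before 0 | start at 9) = a/N.
P = 9/15 = 3/5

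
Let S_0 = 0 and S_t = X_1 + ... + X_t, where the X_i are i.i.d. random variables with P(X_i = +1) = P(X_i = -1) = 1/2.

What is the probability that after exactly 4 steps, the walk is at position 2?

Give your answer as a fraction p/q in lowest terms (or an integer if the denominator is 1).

Answer: 1/4

Derivation:
To reach position 2 after 4 steps: need 3 steps of +1 and 1 of -1.
Favorable paths: C(4,3) = 4
Total paths: 2^4 = 16
P = 4/16 = 1/4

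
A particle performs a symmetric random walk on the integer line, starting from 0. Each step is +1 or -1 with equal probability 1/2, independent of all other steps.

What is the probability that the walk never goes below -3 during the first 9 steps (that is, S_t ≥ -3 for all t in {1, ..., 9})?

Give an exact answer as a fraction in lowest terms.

Answer: 105/128

Derivation:
Let f(t,s) = #length-t paths at position s with S_1..S_t all ≥ -3.
f(t,s) = f(t-1,s-1) + f(t-1,s+1) for s ≥ -3; f(t,s) = 0 for s < -3.
t=0: f(0,0)=1
t=1: f(1,-1)=1 f(1,1)=1
t=2: f(2,-2)=1 f(2,0)=2 f(2,2)=1
t=3: f(3,-3)=1 f(3,-1)=3 f(3,1)=3 f(3,3)=1
t=4: f(4,-2)=4 f(4,0)=6 f(4,2)=4 f(4,4)=1
t=5: f(5,-3)=4 f(5,-1)=10 f(5,1)=10 f(5,3)=5 f(5,5)=1
t=6: f(6,-2)=14 f(6,0)=20 f(6,2)=15 f(6,4)=6 f(6,6)=1
t=7: f(7,-3)=14 f(7,-1)=34 f(7,1)=35 f(7,3)=21 f(7,5)=7 f(7,7)=1
t=8: f(8,-2)=48 f(8,0)=69 f(8,2)=56 f(8,4)=28 f(8,6)=8 f(8,8)=1
t=9: f(9,-3)=48 f(9,-1)=117 f(9,1)=125 f(9,3)=84 f(9,5)=36 f(9,7)=9 f(9,9)=1
Σ_s f(9,s) = 420
P = 420/512 = 105/128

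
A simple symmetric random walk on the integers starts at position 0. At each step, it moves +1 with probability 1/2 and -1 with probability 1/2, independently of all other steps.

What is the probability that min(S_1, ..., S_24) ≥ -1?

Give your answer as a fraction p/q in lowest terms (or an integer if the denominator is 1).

Let f(t,s) = #length-t paths at position s with S_1..S_t all ≥ -1.
f(t,s) = f(t-1,s-1) + f(t-1,s+1) for s ≥ -1; f(t,s) = 0 for s < -1.
t=0: f(0,0)=1
t=1: f(1,-1)=1 f(1,1)=1
t=2: f(2,0)=2 f(2,2)=1
t=3: f(3,-1)=2 f(3,1)=3 f(3,3)=1
t=4: f(4,0)=5 f(4,2)=4 f(4,4)=1
t=5: f(5,-1)=5 f(5,1)=9 f(5,3)=5 f(5,5)=1
t=6: f(6,0)=14 f(6,2)=14 f(6,4)=6 f(6,6)=1
t=7: f(7,-1)=14 f(7,1)=28 f(7,3)=20 f(7,5)=7 f(7,7)=1
t=8: f(8,0)=42 f(8,2)=48 f(8,4)=27 f(8,6)=8 f(8,8)=1
t=9: f(9,-1)=42 f(9,1)=90 f(9,3)=75 f(9,5)=35 f(9,7)=9 f(9,9)=1
t=10: f(10,0)=132 f(10,2)=165 f(10,4)=110 f(10,6)=44 f(10,8)=10 f(10,10)=1
t=11: f(11,-1)=132 f(11,1)=297 f(11,3)=275 f(11,5)=154 f(11,7)=54 f(11,9)=11 f(11,11)=1
t=12: f(12,0)=429 f(12,2)=572 f(12,4)=429 f(12,6)=208 f(12,8)=65 f(12,10)=12 f(12,12)=1
t=13: f(13,-1)=429 f(13,1)=1001 f(13,3)=1001 f(13,5)=637 f(13,7)=273 f(13,9)=77 f(13,11)=13 f(13,13)=1
t=14: f(14,0)=1430 f(14,2)=2002 f(14,4)=1638 f(14,6)=910 f(14,8)=350 f(14,10)=90 f(14,12)=14 f(14,14)=1
t=15: f(15,-1)=1430 f(15,1)=3432 f(15,3)=3640 f(15,5)=2548 f(15,7)=1260 f(15,9)=440 f(15,11)=104 f(15,13)=15 f(15,15)=1
t=16: f(16,0)=4862 f(16,2)=7072 f(16,4)=6188 f(16,6)=3808 f(16,8)=1700 f(16,10)=544 f(16,12)=119 f(16,14)=16 f(16,16)=1
t=17: f(17,-1)=4862 f(17,1)=11934 f(17,3)=13260 f(17,5)=9996 f(17,7)=5508 f(17,9)=2244 f(17,11)=663 f(17,13)=135 f(17,15)=17 f(17,17)=1
t=18: f(18,0)=16796 f(18,2)=25194 f(18,4)=23256 f(18,6)=15504 f(18,8)=7752 f(18,10)=2907 f(18,12)=798 f(18,14)=152 f(18,16)=18 f(18,18)=1
t=19: f(19,-1)=16796 f(19,1)=41990 f(19,3)=48450 f(19,5)=38760 f(19,7)=23256 f(19,9)=10659 f(19,11)=3705 f(19,13)=950 f(19,15)=170 f(19,17)=19 f(19,19)=1
t=20: f(20,0)=58786 f(20,2)=90440 f(20,4)=87210 f(20,6)=62016 f(20,8)=33915 f(20,10)=14364 f(20,12)=4655 f(20,14)=1120 f(20,16)=189 f(20,18)=20 f(20,20)=1
t=21: f(21,-1)=58786 f(21,1)=149226 f(21,3)=177650 f(21,5)=149226 f(21,7)=95931 f(21,9)=48279 f(21,11)=19019 f(21,13)=5775 f(21,15)=1309 f(21,17)=209 f(21,19)=21 f(21,21)=1
t=22: f(22,0)=208012 f(22,2)=326876 f(22,4)=326876 f(22,6)=245157 f(22,8)=144210 f(22,10)=67298 f(22,12)=24794 f(22,14)=7084 f(22,16)=1518 f(22,18)=230 f(22,20)=22 f(22,22)=1
t=23: f(23,-1)=208012 f(23,1)=534888 f(23,3)=653752 f(23,5)=572033 f(23,7)=389367 f(23,9)=211508 f(23,11)=92092 f(23,13)=31878 f(23,15)=8602 f(23,17)=1748 f(23,19)=252 f(23,21)=23 f(23,23)=1
t=24: f(24,0)=742900 f(24,2)=1188640 f(24,4)=1225785 f(24,6)=961400 f(24,8)=600875 f(24,10)=303600 f(24,12)=123970 f(24,14)=40480 f(24,16)=10350 f(24,18)=2000 f(24,20)=275 f(24,22)=24 f(24,24)=1
Σ_s f(24,s) = 5200300
P = 5200300/16777216 = 1300075/4194304

Answer: 1300075/4194304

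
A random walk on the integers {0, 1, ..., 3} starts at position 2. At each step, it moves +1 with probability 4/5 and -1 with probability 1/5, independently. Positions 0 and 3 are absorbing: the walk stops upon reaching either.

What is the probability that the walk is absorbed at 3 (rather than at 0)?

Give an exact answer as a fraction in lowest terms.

Answer: 20/21

Derivation:
Biased walk: p = 4/5, q = 1/5, r = q/p = 1/4
Gambler's ruin: P(hit 3 before 0 | start at 2) = (1 - r^a)/(1 - r^N)
r^2 = 1/16; r^3 = 1/64
P = (1 - 1/16) / (1 - 1/64) = 15/16 / 63/64 = 20/21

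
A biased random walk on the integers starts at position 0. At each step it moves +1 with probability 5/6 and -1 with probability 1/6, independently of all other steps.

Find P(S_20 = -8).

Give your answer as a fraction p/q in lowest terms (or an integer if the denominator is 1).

Answer: 25234375/152339935002624

Derivation:
To reach position -8 after 20 steps: need 6 steps of +1 and 14 steps of -1.
Number of such sequences: C(20,6) = 38760
Each has probability (5/6)^6 · (1/6)^14 = 15625/3656158440062976
P = 38760 · 15625/3656158440062976 = 25234375/152339935002624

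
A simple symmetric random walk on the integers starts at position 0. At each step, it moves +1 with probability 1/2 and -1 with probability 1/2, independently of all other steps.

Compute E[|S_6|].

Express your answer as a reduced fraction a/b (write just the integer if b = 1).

Answer: 15/8

Derivation:
S_6 takes values m ≡ 0 (mod 2) with |m| ≤ 6; P(S_6=m) = C(6,(6+m)/2)/2^6.
Total paths: 2^6 = 64
Distribution: P(S=-6)=1/64, P(S=-4)=6/64, P(S=-2)=15/64, P(S=0)=20/64, P(S=2)=15/64, P(S=4)=6/64, P(S=6)=1/64
E[|S_6|] = Σ_m |m|·P(S_6=m) = 120/64 = 15/8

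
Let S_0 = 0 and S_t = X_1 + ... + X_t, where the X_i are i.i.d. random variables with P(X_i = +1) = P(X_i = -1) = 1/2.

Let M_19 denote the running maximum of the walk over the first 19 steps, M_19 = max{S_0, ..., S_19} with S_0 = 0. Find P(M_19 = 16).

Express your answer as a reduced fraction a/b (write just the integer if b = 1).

Answer: 19/524288

Derivation:
Let M_19 = max(S_0,...,S_19). Use the reflection principle: for j ≥ 1, #{paths with M_19 ≥ j} = #{S_19 ≥ j} + #{S_19 ≥ j+1}.
By reflection, #{M_19 ≥ 16} = #{S_19 ≥ 16} + #{S_19 ≥ 17} = 20 + 20 = 40.
#{M_19 ≥ 17} = #{S_19 ≥ 17} + #{S_19 ≥ 18} = 20 + 1 = 21.
#{M_19 = 16} = 40 - 21 = 19.
P(M_19 = 16) = 19/524288 = 19/524288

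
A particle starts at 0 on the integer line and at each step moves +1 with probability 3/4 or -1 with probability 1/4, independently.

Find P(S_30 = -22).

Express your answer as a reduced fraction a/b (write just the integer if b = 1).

To reach position -22 after 30 steps: need 4 steps of +1 and 26 steps of -1.
Number of such sequences: C(30,4) = 27405
Each has probability (3/4)^4 · (1/4)^26 = 81/1152921504606846976
P = 27405 · 81/1152921504606846976 = 2219805/1152921504606846976

Answer: 2219805/1152921504606846976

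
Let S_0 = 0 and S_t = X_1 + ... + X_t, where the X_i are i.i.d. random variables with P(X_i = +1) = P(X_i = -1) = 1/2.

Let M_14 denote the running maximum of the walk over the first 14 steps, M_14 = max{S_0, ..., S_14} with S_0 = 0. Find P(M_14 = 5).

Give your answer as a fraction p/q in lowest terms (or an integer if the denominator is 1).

Answer: 1001/16384

Derivation:
Let M_14 = max(S_0,...,S_14). Use the reflection principle: for j ≥ 1, #{paths with M_14 ≥ j} = #{S_14 ≥ j} + #{S_14 ≥ j+1}.
By reflection, #{M_14 ≥ 5} = #{S_14 ≥ 5} + #{S_14 ≥ 6} = 1471 + 1471 = 2942.
#{M_14 ≥ 6} = #{S_14 ≥ 6} + #{S_14 ≥ 7} = 1471 + 470 = 1941.
#{M_14 = 5} = 2942 - 1941 = 1001.
P(M_14 = 5) = 1001/16384 = 1001/16384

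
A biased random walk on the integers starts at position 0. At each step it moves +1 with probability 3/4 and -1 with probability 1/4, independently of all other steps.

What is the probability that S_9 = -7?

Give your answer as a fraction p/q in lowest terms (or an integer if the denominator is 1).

To reach position -7 after 9 steps: need 1 step of +1 and 8 steps of -1.
Number of such sequences: C(9,1) = 9
Each has probability (3/4)^1 · (1/4)^8 = 3/262144
P = 9 · 3/262144 = 27/262144

Answer: 27/262144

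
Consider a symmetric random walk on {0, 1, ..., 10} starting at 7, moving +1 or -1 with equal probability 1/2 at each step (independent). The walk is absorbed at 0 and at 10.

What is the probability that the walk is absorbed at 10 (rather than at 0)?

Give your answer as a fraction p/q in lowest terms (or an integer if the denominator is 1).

Symmetric walk (p = 1/2): the harmonic-function argument gives P(hit 10 before 0 | start at 7) = a/N.
P = 7/10 = 7/10

Answer: 7/10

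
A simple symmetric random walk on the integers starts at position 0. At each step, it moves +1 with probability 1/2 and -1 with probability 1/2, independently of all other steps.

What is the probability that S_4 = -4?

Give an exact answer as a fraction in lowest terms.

To reach position -4 after 4 steps: need 0 steps of +1 and 4 of -1.
Favorable paths: C(4,0) = 1
Total paths: 2^4 = 16
P = 1/16 = 1/16

Answer: 1/16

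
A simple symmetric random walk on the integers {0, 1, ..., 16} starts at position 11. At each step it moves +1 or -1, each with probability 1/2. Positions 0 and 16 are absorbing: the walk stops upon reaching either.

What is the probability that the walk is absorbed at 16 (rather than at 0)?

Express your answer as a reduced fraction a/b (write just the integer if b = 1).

Symmetric walk (p = 1/2): the harmonic-function argument gives P(hit 16 before 0 | start at 11) = a/N.
P = 11/16 = 11/16

Answer: 11/16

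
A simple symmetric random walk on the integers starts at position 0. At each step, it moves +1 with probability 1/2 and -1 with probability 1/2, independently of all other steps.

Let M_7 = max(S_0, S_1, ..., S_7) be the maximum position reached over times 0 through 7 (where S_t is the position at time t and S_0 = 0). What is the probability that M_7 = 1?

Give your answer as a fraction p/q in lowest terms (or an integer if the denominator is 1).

Answer: 35/128

Derivation:
Let M_7 = max(S_0,...,S_7). Use the reflection principle: for j ≥ 1, #{paths with M_7 ≥ j} = #{S_7 ≥ j} + #{S_7 ≥ j+1}.
By reflection, #{M_7 ≥ 1} = #{S_7 ≥ 1} + #{S_7 ≥ 2} = 64 + 29 = 93.
#{M_7 ≥ 2} = #{S_7 ≥ 2} + #{S_7 ≥ 3} = 29 + 29 = 58.
#{M_7 = 1} = 93 - 58 = 35.
P(M_7 = 1) = 35/128 = 35/128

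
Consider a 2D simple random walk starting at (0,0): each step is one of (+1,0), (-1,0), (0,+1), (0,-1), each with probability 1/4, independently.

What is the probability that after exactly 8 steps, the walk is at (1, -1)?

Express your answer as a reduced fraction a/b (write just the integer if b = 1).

Let h be the number of horizontal steps (so 8-h are vertical). To end at (1,-1) need (h+1)/2 right-steps and ((8-h)-1)/2 up-steps.
Sum over h with 1 ≤ h ≤ 7, h ≡ 1 (mod 2), 8-h ≡ 1 (mod 2):
h=1: C(8,1)·C(1,1)·C(7,3) = 8·1·35 = 280
h=3: C(8,3)·C(3,2)·C(5,2) = 56·3·10 = 1680
h=5: C(8,5)·C(5,3)·C(3,1) = 56·10·3 = 1680
h=7: C(8,7)·C(7,4)·C(1,0) = 8·35·1 = 280
Total favorable: 3920
Total paths: 4^8 = 65536
P = 3920/65536 = 245/4096

Answer: 245/4096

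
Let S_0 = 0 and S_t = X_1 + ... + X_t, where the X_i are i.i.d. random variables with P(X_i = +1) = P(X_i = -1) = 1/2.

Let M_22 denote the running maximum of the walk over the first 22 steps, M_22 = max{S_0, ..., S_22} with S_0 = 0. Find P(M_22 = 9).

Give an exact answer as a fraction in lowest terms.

Let M_22 = max(S_0,...,S_22). Use the reflection principle: for j ≥ 1, #{paths with M_22 ≥ j} = #{S_22 ≥ j} + #{S_22 ≥ j+1}.
By reflection, #{M_22 ≥ 9} = #{S_22 ≥ 9} + #{S_22 ≥ 10} = 110056 + 110056 = 220112.
#{M_22 ≥ 10} = #{S_22 ≥ 10} + #{S_22 ≥ 11} = 110056 + 35443 = 145499.
#{M_22 = 9} = 220112 - 145499 = 74613.
P(M_22 = 9) = 74613/4194304 = 74613/4194304

Answer: 74613/4194304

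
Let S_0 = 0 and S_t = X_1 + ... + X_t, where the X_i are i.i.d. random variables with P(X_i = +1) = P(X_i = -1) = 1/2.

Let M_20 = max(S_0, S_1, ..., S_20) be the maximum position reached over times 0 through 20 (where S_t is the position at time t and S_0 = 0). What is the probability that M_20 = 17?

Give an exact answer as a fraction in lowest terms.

Let M_20 = max(S_0,...,S_20). Use the reflection principle: for j ≥ 1, #{paths with M_20 ≥ j} = #{S_20 ≥ j} + #{S_20 ≥ j+1}.
By reflection, #{M_20 ≥ 17} = #{S_20 ≥ 17} + #{S_20 ≥ 18} = 21 + 21 = 42.
#{M_20 ≥ 18} = #{S_20 ≥ 18} + #{S_20 ≥ 19} = 21 + 1 = 22.
#{M_20 = 17} = 42 - 22 = 20.
P(M_20 = 17) = 20/1048576 = 5/262144

Answer: 5/262144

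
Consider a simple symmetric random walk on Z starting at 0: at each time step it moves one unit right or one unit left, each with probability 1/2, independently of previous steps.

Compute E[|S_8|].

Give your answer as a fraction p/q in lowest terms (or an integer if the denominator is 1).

Answer: 35/16

Derivation:
S_8 takes values m ≡ 0 (mod 2) with |m| ≤ 8; P(S_8=m) = C(8,(8+m)/2)/2^8.
Total paths: 2^8 = 256
Distribution: P(S=-8)=1/256, P(S=-6)=8/256, P(S=-4)=28/256, P(S=-2)=56/256, P(S=0)=70/256, P(S=2)=56/256, P(S=4)=28/256, P(S=6)=8/256, P(S=8)=1/256
E[|S_8|] = Σ_m |m|·P(S_8=m) = 560/256 = 35/16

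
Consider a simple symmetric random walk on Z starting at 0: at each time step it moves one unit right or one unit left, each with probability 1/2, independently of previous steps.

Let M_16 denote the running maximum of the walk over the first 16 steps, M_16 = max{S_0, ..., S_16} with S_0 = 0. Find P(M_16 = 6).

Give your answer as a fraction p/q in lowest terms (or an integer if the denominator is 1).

Let M_16 = max(S_0,...,S_16). Use the reflection principle: for j ≥ 1, #{paths with M_16 ≥ j} = #{S_16 ≥ j} + #{S_16 ≥ j+1}.
By reflection, #{M_16 ≥ 6} = #{S_16 ≥ 6} + #{S_16 ≥ 7} = 6885 + 2517 = 9402.
#{M_16 ≥ 7} = #{S_16 ≥ 7} + #{S_16 ≥ 8} = 2517 + 2517 = 5034.
#{M_16 = 6} = 9402 - 5034 = 4368.
P(M_16 = 6) = 4368/65536 = 273/4096

Answer: 273/4096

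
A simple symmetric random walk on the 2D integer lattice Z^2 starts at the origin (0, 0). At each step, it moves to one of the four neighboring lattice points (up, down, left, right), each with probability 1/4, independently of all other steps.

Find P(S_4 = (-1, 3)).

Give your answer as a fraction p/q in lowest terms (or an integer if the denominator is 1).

Answer: 1/64

Derivation:
Let h be the number of horizontal steps (so 4-h are vertical). To end at (-1,3) need (h-1)/2 right-steps and ((4-h)+3)/2 up-steps.
Sum over h with 1 ≤ h ≤ 1, h ≡ 1 (mod 2), 4-h ≡ 1 (mod 2):
h=1: C(4,1)·C(1,0)·C(3,3) = 4·1·1 = 4
Total favorable: 4
Total paths: 4^4 = 256
P = 4/256 = 1/64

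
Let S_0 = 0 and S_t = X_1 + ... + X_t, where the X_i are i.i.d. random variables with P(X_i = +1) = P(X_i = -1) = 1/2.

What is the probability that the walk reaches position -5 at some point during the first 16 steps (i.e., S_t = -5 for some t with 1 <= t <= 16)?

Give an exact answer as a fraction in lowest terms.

Answer: 6885/32768

Derivation:
Count via complement. Let g(t,s) = #length-t paths at position s with S_1..S_t all ≠ -5.
g(t,s) = g(t-1,s-1) + g(t-1,s+1) for s ≠ -5; g(t,-5) = 0.
t=0: g(0,0)=1
t=1: g(1,-1)=1 g(1,1)=1
t=2: g(2,-2)=1 g(2,0)=2 g(2,2)=1
t=3: g(3,-3)=1 g(3,-1)=3 g(3,1)=3 g(3,3)=1
t=4: g(4,-4)=1 g(4,-2)=4 g(4,0)=6 g(4,2)=4 g(4,4)=1
t=5: g(5,-3)=5 g(5,-1)=10 g(5,1)=10 g(5,3)=5 g(5,5)=1
t=6: g(6,-4)=5 g(6,-2)=15 g(6,0)=20 g(6,2)=15 g(6,4)=6 g(6,6)=1
t=7: g(7,-3)=20 g(7,-1)=35 g(7,1)=35 g(7,3)=21 g(7,5)=7 g(7,7)=1
t=8: g(8,-4)=20 g(8,-2)=55 g(8,0)=70 g(8,2)=56 g(8,4)=28 g(8,6)=8 g(8,8)=1
t=9: g(9,-3)=75 g(9,-1)=125 g(9,1)=126 g(9,3)=84 g(9,5)=36 g(9,7)=9 g(9,9)=1
t=10: g(10,-4)=75 g(10,-2)=200 g(10,0)=251 g(10,2)=210 g(10,4)=120 g(10,6)=45 g(10,8)=10 g(10,10)=1
t=11: g(11,-3)=275 g(11,-1)=451 g(11,1)=461 g(11,3)=330 g(11,5)=165 g(11,7)=55 g(11,9)=11 g(11,11)=1
t=12: g(12,-4)=275 g(12,-2)=726 g(12,0)=912 g(12,2)=791 g(12,4)=495 g(12,6)=220 g(12,8)=66 g(12,10)=12 g(12,12)=1
t=13: g(13,-3)=1001 g(13,-1)=1638 g(13,1)=1703 g(13,3)=1286 g(13,5)=715 g(13,7)=286 g(13,9)=78 g(13,11)=13 g(13,13)=1
t=14: g(14,-4)=1001 g(14,-2)=2639 g(14,0)=3341 g(14,2)=2989 g(14,4)=2001 g(14,6)=1001 g(14,8)=364 g(14,10)=91 g(14,12)=14 g(14,14)=1
t=15: g(15,-3)=3640 g(15,-1)=5980 g(15,1)=6330 g(15,3)=4990 g(15,5)=3002 g(15,7)=1365 g(15,9)=455 g(15,11)=105 g(15,13)=15 g(15,15)=1
t=16: g(16,-4)=3640 g(16,-2)=9620 g(16,0)=12310 g(16,2)=11320 g(16,4)=7992 g(16,6)=4367 g(16,8)=1820 g(16,10)=560 g(16,12)=120 g(16,14)=16 g(16,16)=1
Paths never hitting -5: Σ_s g(16,s) = 51766
Paths hitting -5: 2^16 - 51766 = 13770
P = 13770/65536 = 6885/32768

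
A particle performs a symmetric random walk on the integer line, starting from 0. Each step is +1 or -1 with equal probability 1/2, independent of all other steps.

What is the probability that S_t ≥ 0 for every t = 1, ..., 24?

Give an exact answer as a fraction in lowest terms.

Answer: 676039/4194304

Derivation:
Let f(t,s) = #length-t paths at position s with S_1..S_t all ≥ 0.
f(t,s) = f(t-1,s-1) + f(t-1,s+1) for s ≥ 0; f(t,s) = 0 for s < 0.
t=0: f(0,0)=1
t=1: f(1,1)=1
t=2: f(2,0)=1 f(2,2)=1
t=3: f(3,1)=2 f(3,3)=1
t=4: f(4,0)=2 f(4,2)=3 f(4,4)=1
t=5: f(5,1)=5 f(5,3)=4 f(5,5)=1
t=6: f(6,0)=5 f(6,2)=9 f(6,4)=5 f(6,6)=1
t=7: f(7,1)=14 f(7,3)=14 f(7,5)=6 f(7,7)=1
t=8: f(8,0)=14 f(8,2)=28 f(8,4)=20 f(8,6)=7 f(8,8)=1
t=9: f(9,1)=42 f(9,3)=48 f(9,5)=27 f(9,7)=8 f(9,9)=1
t=10: f(10,0)=42 f(10,2)=90 f(10,4)=75 f(10,6)=35 f(10,8)=9 f(10,10)=1
t=11: f(11,1)=132 f(11,3)=165 f(11,5)=110 f(11,7)=44 f(11,9)=10 f(11,11)=1
t=12: f(12,0)=132 f(12,2)=297 f(12,4)=275 f(12,6)=154 f(12,8)=54 f(12,10)=11 f(12,12)=1
t=13: f(13,1)=429 f(13,3)=572 f(13,5)=429 f(13,7)=208 f(13,9)=65 f(13,11)=12 f(13,13)=1
t=14: f(14,0)=429 f(14,2)=1001 f(14,4)=1001 f(14,6)=637 f(14,8)=273 f(14,10)=77 f(14,12)=13 f(14,14)=1
t=15: f(15,1)=1430 f(15,3)=2002 f(15,5)=1638 f(15,7)=910 f(15,9)=350 f(15,11)=90 f(15,13)=14 f(15,15)=1
t=16: f(16,0)=1430 f(16,2)=3432 f(16,4)=3640 f(16,6)=2548 f(16,8)=1260 f(16,10)=440 f(16,12)=104 f(16,14)=15 f(16,16)=1
t=17: f(17,1)=4862 f(17,3)=7072 f(17,5)=6188 f(17,7)=3808 f(17,9)=1700 f(17,11)=544 f(17,13)=119 f(17,15)=16 f(17,17)=1
t=18: f(18,0)=4862 f(18,2)=11934 f(18,4)=13260 f(18,6)=9996 f(18,8)=5508 f(18,10)=2244 f(18,12)=663 f(18,14)=135 f(18,16)=17 f(18,18)=1
t=19: f(19,1)=16796 f(19,3)=25194 f(19,5)=23256 f(19,7)=15504 f(19,9)=7752 f(19,11)=2907 f(19,13)=798 f(19,15)=152 f(19,17)=18 f(19,19)=1
t=20: f(20,0)=16796 f(20,2)=41990 f(20,4)=48450 f(20,6)=38760 f(20,8)=23256 f(20,10)=10659 f(20,12)=3705 f(20,14)=950 f(20,16)=170 f(20,18)=19 f(20,20)=1
t=21: f(21,1)=58786 f(21,3)=90440 f(21,5)=87210 f(21,7)=62016 f(21,9)=33915 f(21,11)=14364 f(21,13)=4655 f(21,15)=1120 f(21,17)=189 f(21,19)=20 f(21,21)=1
t=22: f(22,0)=58786 f(22,2)=149226 f(22,4)=177650 f(22,6)=149226 f(22,8)=95931 f(22,10)=48279 f(22,12)=19019 f(22,14)=5775 f(22,16)=1309 f(22,18)=209 f(22,20)=21 f(22,22)=1
t=23: f(23,1)=208012 f(23,3)=326876 f(23,5)=326876 f(23,7)=245157 f(23,9)=144210 f(23,11)=67298 f(23,13)=24794 f(23,15)=7084 f(23,17)=1518 f(23,19)=230 f(23,21)=22 f(23,23)=1
t=24: f(24,0)=208012 f(24,2)=534888 f(24,4)=653752 f(24,6)=572033 f(24,8)=389367 f(24,10)=211508 f(24,12)=92092 f(24,14)=31878 f(24,16)=8602 f(24,18)=1748 f(24,20)=252 f(24,22)=23 f(24,24)=1
Σ_s f(24,s) = 2704156
P = 2704156/16777216 = 676039/4194304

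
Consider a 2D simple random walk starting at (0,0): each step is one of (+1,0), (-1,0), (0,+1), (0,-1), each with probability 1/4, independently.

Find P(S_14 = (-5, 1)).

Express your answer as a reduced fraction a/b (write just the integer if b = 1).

Answer: 1002001/134217728

Derivation:
Let h be the number of horizontal steps (so 14-h are vertical). To end at (-5,1) need (h-5)/2 right-steps and ((14-h)+1)/2 up-steps.
Sum over h with 5 ≤ h ≤ 13, h ≡ 1 (mod 2), 14-h ≡ 1 (mod 2):
h=5: C(14,5)·C(5,0)·C(9,5) = 2002·1·126 = 252252
h=7: C(14,7)·C(7,1)·C(7,4) = 3432·7·35 = 840840
h=9: C(14,9)·C(9,2)·C(5,3) = 2002·36·10 = 720720
h=11: C(14,11)·C(11,3)·C(3,2) = 364·165·3 = 180180
h=13: C(14,13)·C(13,4)·C(1,1) = 14·715·1 = 10010
Total favorable: 2004002
Total paths: 4^14 = 268435456
P = 2004002/268435456 = 1002001/134217728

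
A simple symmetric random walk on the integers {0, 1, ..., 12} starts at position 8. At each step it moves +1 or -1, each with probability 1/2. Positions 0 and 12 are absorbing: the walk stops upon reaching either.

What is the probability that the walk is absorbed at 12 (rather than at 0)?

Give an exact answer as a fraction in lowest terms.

Symmetric walk (p = 1/2): the harmonic-function argument gives P(hit 12 before 0 | start at 8) = a/N.
P = 8/12 = 2/3

Answer: 2/3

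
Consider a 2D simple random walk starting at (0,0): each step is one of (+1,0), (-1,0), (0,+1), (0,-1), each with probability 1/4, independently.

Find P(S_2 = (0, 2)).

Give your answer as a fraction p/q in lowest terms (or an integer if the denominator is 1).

Answer: 1/16

Derivation:
Let h be the number of horizontal steps (so 2-h are vertical). To end at (0,2) need (h+0)/2 right-steps and ((2-h)+2)/2 up-steps.
Sum over h with 0 ≤ h ≤ 0, h ≡ 0 (mod 2), 2-h ≡ 0 (mod 2):
h=0: C(2,0)·C(0,0)·C(2,2) = 1·1·1 = 1
Total favorable: 1
Total paths: 4^2 = 16
P = 1/16 = 1/16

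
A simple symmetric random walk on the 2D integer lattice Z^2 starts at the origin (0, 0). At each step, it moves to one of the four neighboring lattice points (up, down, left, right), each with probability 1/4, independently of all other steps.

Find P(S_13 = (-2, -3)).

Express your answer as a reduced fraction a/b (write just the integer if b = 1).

Let h be the number of horizontal steps (so 13-h are vertical). To end at (-2,-3) need (h-2)/2 right-steps and ((13-h)-3)/2 up-steps.
Sum over h with 2 ≤ h ≤ 10, h ≡ 0 (mod 2), 13-h ≡ 1 (mod 2):
h=2: C(13,2)·C(2,0)·C(11,4) = 78·1·330 = 25740
h=4: C(13,4)·C(4,1)·C(9,3) = 715·4·84 = 240240
h=6: C(13,6)·C(6,2)·C(7,2) = 1716·15·21 = 540540
h=8: C(13,8)·C(8,3)·C(5,1) = 1287·56·5 = 360360
h=10: C(13,10)·C(10,4)·C(3,0) = 286·210·1 = 60060
Total favorable: 1226940
Total paths: 4^13 = 67108864
P = 1226940/67108864 = 306735/16777216

Answer: 306735/16777216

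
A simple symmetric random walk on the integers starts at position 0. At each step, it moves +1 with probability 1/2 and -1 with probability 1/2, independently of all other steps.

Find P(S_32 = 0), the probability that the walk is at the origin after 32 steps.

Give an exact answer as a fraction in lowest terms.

To return to 0 after 32 steps: need exactly 16 steps of +1 and 16 of -1.
Favorable paths: C(32,16) = 601080390
Total paths: 2^32 = 4294967296
P = 601080390/4294967296 = 300540195/2147483648

Answer: 300540195/2147483648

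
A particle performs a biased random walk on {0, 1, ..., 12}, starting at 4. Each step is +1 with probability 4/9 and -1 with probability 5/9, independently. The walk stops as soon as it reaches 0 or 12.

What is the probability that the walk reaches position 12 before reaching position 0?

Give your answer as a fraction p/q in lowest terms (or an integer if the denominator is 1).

Biased walk: p = 4/9, q = 5/9, r = q/p = 5/4
Gambler's ruin: P(hit 12 before 0 | start at 4) = (1 - r^a)/(1 - r^N)
r^4 = 625/256; r^12 = 244140625/16777216
P = (1 - 625/256) / (1 - 244140625/16777216) = -369/256 / -227363409/16777216 = 65536/616161

Answer: 65536/616161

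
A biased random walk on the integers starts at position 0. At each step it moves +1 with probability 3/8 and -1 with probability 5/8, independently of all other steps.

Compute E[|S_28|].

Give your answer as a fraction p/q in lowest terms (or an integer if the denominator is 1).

S_28 takes values m ≡ 0 (mod 2) with |m| ≤ 28; P(S_28=m) = C(28,(28+m)/2) · (3/8)^((28+m)/2) · (5/8)^((28-m)/2).
Distribution: P(S=-28)=37252902984619140625/19342813113834066795298816, P(S=-26)=156462192535400390625/4835703278458516698824704, P(S=-24)=2534687519073486328125/9671406556917033397649408, P(S=-22)=6590187549591064453125/4835703278458516698824704, P(S=-20)=98852813243865966796875/19342813113834066795298816, P(S=-18)=35587012767791748046875/2417851639229258349412352, P(S=-16)=163700258731842041015625/4835703278458516698824704, P(S=-14)=154345958232879638671875/2417851639229258349412352, P(S=-12)=1944759073734283447265625/19342813113834066795298816, P(S=-10)=648253024578094482421875/4835703278458516698824704, P(S=-8)=1478016896038055419921875/9671406556917033397649408, P(S=-6)=725571930782318115234375/4835703278458516698824704, P(S=-4)=2466944564659881591796875/19342813113834066795298816, P(S=-2)=113858979907379150390625/1208925819614629174706176, P(S=0)=146390117023773193359375/2417851639229258349412352, P(S=2)=40989232766656494140625/1208925819614629174706176, P(S=4)=319716015579920654296875/19342813113834066795298816, P(S=6)=33852284002579833984375/4835703278458516698824704, P(S=8)=24825008268558544921875/9671406556917033397649408, P(S=10)=3919738147667138671875/4835703278458516698824704, P(S=12)=4233317199480509765625/19342813113834066795298816, P(S=14)=120951919985157421875/2417851639229258349412352, P(S=16)=46181642176151015625/4835703278458516698824704, P(S=18)=3614215474655296875/2417851639229258349412352, P(S=20)=3614215474655296875/19342813113834066795298816, P(S=22)=86741171391727125/4835703278458516698824704, P(S=24)=12010316038854525/9671406556917033397649408, P(S=26)=266895911974545/4835703278458516698824704, P(S=28)=22876792454961/19342813113834066795298816
E[|S_28|] = Σ_m |m|·P(S_28=m) = 4482794556220166296731509/604462909807314587353088

Answer: 4482794556220166296731509/604462909807314587353088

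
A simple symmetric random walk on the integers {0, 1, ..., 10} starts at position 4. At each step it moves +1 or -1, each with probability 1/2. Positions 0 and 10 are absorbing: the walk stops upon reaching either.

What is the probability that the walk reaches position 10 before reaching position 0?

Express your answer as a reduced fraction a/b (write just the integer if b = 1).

Symmetric walk (p = 1/2): the harmonic-function argument gives P(hit 10 before 0 | start at 4) = a/N.
P = 4/10 = 2/5

Answer: 2/5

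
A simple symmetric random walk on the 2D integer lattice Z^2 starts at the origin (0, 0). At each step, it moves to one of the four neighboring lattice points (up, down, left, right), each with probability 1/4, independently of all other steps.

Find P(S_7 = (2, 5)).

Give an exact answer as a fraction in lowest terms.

Let h be the number of horizontal steps (so 7-h are vertical). To end at (2,5) need (h+2)/2 right-steps and ((7-h)+5)/2 up-steps.
Sum over h with 2 ≤ h ≤ 2, h ≡ 0 (mod 2), 7-h ≡ 1 (mod 2):
h=2: C(7,2)·C(2,2)·C(5,5) = 21·1·1 = 21
Total favorable: 21
Total paths: 4^7 = 16384
P = 21/16384 = 21/16384

Answer: 21/16384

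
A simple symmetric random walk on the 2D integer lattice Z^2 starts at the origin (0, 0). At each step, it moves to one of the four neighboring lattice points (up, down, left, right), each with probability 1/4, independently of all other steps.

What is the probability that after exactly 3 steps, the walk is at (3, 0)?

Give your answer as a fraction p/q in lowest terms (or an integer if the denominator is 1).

Let h be the number of horizontal steps (so 3-h are vertical). To end at (3,0) need (h+3)/2 right-steps and ((3-h)+0)/2 up-steps.
Sum over h with 3 ≤ h ≤ 3, h ≡ 1 (mod 2), 3-h ≡ 0 (mod 2):
h=3: C(3,3)·C(3,3)·C(0,0) = 1·1·1 = 1
Total favorable: 1
Total paths: 4^3 = 64
P = 1/64 = 1/64

Answer: 1/64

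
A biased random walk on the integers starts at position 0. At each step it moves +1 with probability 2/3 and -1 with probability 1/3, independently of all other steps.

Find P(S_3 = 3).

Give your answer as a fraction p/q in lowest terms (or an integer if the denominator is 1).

Answer: 8/27

Derivation:
To reach position 3 after 3 steps: need 3 steps of +1 and 0 steps of -1.
Number of such sequences: C(3,3) = 1
Each has probability (2/3)^3 · (1/3)^0 = 8/27
P = 1 · 8/27 = 8/27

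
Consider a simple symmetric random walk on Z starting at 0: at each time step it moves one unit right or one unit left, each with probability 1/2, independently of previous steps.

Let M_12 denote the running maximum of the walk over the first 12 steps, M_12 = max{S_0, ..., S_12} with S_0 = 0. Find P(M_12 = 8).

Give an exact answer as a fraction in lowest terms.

Answer: 33/2048

Derivation:
Let M_12 = max(S_0,...,S_12). Use the reflection principle: for j ≥ 1, #{paths with M_12 ≥ j} = #{S_12 ≥ j} + #{S_12 ≥ j+1}.
By reflection, #{M_12 ≥ 8} = #{S_12 ≥ 8} + #{S_12 ≥ 9} = 79 + 13 = 92.
#{M_12 ≥ 9} = #{S_12 ≥ 9} + #{S_12 ≥ 10} = 13 + 13 = 26.
#{M_12 = 8} = 92 - 26 = 66.
P(M_12 = 8) = 66/4096 = 33/2048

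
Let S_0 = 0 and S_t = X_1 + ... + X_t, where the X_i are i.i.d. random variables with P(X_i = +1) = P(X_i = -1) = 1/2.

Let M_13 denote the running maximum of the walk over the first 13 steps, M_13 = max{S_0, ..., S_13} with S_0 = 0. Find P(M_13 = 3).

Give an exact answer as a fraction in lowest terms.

Answer: 1287/8192

Derivation:
Let M_13 = max(S_0,...,S_13). Use the reflection principle: for j ≥ 1, #{paths with M_13 ≥ j} = #{S_13 ≥ j} + #{S_13 ≥ j+1}.
By reflection, #{M_13 ≥ 3} = #{S_13 ≥ 3} + #{S_13 ≥ 4} = 2380 + 1093 = 3473.
#{M_13 ≥ 4} = #{S_13 ≥ 4} + #{S_13 ≥ 5} = 1093 + 1093 = 2186.
#{M_13 = 3} = 3473 - 2186 = 1287.
P(M_13 = 3) = 1287/8192 = 1287/8192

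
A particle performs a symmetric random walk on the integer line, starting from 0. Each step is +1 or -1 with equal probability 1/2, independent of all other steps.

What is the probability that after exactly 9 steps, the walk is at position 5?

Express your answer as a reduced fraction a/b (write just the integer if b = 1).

Answer: 9/128

Derivation:
To reach position 5 after 9 steps: need 7 steps of +1 and 2 of -1.
Favorable paths: C(9,7) = 36
Total paths: 2^9 = 512
P = 36/512 = 9/128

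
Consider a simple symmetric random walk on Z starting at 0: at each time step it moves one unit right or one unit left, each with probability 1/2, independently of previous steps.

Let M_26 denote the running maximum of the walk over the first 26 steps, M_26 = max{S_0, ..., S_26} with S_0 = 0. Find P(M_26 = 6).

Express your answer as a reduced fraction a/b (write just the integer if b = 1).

Let M_26 = max(S_0,...,S_26). Use the reflection principle: for j ≥ 1, #{paths with M_26 ≥ j} = #{S_26 ≥ j} + #{S_26 ≥ j+1}.
By reflection, #{M_26 ≥ 6} = #{S_26 ≥ 6} + #{S_26 ≥ 7} = 10970272 + 5658537 = 16628809.
#{M_26 ≥ 7} = #{S_26 ≥ 7} + #{S_26 ≥ 8} = 5658537 + 5658537 = 11317074.
#{M_26 = 6} = 16628809 - 11317074 = 5311735.
P(M_26 = 6) = 5311735/67108864 = 5311735/67108864

Answer: 5311735/67108864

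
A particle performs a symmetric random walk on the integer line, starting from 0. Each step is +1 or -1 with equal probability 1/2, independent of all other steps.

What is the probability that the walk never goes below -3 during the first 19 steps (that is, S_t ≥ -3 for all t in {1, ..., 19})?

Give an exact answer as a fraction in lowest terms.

Let f(t,s) = #length-t paths at position s with S_1..S_t all ≥ -3.
f(t,s) = f(t-1,s-1) + f(t-1,s+1) for s ≥ -3; f(t,s) = 0 for s < -3.
t=0: f(0,0)=1
t=1: f(1,-1)=1 f(1,1)=1
t=2: f(2,-2)=1 f(2,0)=2 f(2,2)=1
t=3: f(3,-3)=1 f(3,-1)=3 f(3,1)=3 f(3,3)=1
t=4: f(4,-2)=4 f(4,0)=6 f(4,2)=4 f(4,4)=1
t=5: f(5,-3)=4 f(5,-1)=10 f(5,1)=10 f(5,3)=5 f(5,5)=1
t=6: f(6,-2)=14 f(6,0)=20 f(6,2)=15 f(6,4)=6 f(6,6)=1
t=7: f(7,-3)=14 f(7,-1)=34 f(7,1)=35 f(7,3)=21 f(7,5)=7 f(7,7)=1
t=8: f(8,-2)=48 f(8,0)=69 f(8,2)=56 f(8,4)=28 f(8,6)=8 f(8,8)=1
t=9: f(9,-3)=48 f(9,-1)=117 f(9,1)=125 f(9,3)=84 f(9,5)=36 f(9,7)=9 f(9,9)=1
t=10: f(10,-2)=165 f(10,0)=242 f(10,2)=209 f(10,4)=120 f(10,6)=45 f(10,8)=10 f(10,10)=1
t=11: f(11,-3)=165 f(11,-1)=407 f(11,1)=451 f(11,3)=329 f(11,5)=165 f(11,7)=55 f(11,9)=11 f(11,11)=1
t=12: f(12,-2)=572 f(12,0)=858 f(12,2)=780 f(12,4)=494 f(12,6)=220 f(12,8)=66 f(12,10)=12 f(12,12)=1
t=13: f(13,-3)=572 f(13,-1)=1430 f(13,1)=1638 f(13,3)=1274 f(13,5)=714 f(13,7)=286 f(13,9)=78 f(13,11)=13 f(13,13)=1
t=14: f(14,-2)=2002 f(14,0)=3068 f(14,2)=2912 f(14,4)=1988 f(14,6)=1000 f(14,8)=364 f(14,10)=91 f(14,12)=14 f(14,14)=1
t=15: f(15,-3)=2002 f(15,-1)=5070 f(15,1)=5980 f(15,3)=4900 f(15,5)=2988 f(15,7)=1364 f(15,9)=455 f(15,11)=105 f(15,13)=15 f(15,15)=1
t=16: f(16,-2)=7072 f(16,0)=11050 f(16,2)=10880 f(16,4)=7888 f(16,6)=4352 f(16,8)=1819 f(16,10)=560 f(16,12)=120 f(16,14)=16 f(16,16)=1
t=17: f(17,-3)=7072 f(17,-1)=18122 f(17,1)=21930 f(17,3)=18768 f(17,5)=12240 f(17,7)=6171 f(17,9)=2379 f(17,11)=680 f(17,13)=136 f(17,15)=17 f(17,17)=1
t=18: f(18,-2)=25194 f(18,0)=40052 f(18,2)=40698 f(18,4)=31008 f(18,6)=18411 f(18,8)=8550 f(18,10)=3059 f(18,12)=816 f(18,14)=153 f(18,16)=18 f(18,18)=1
t=19: f(19,-3)=25194 f(19,-1)=65246 f(19,1)=80750 f(19,3)=71706 f(19,5)=49419 f(19,7)=26961 f(19,9)=11609 f(19,11)=3875 f(19,13)=969 f(19,15)=171 f(19,17)=19 f(19,19)=1
Σ_s f(19,s) = 335920
P = 335920/524288 = 20995/32768

Answer: 20995/32768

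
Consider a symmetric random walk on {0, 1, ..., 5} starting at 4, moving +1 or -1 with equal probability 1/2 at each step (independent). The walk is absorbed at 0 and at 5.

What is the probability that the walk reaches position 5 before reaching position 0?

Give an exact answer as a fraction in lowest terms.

Answer: 4/5

Derivation:
Symmetric walk (p = 1/2): the harmonic-function argument gives P(hit 5 before 0 | start at 4) = a/N.
P = 4/5 = 4/5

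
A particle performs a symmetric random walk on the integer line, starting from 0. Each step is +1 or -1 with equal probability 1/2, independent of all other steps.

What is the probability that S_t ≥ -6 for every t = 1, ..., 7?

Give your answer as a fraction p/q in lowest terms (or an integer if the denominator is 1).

Let f(t,s) = #length-t paths at position s with S_1..S_t all ≥ -6.
f(t,s) = f(t-1,s-1) + f(t-1,s+1) for s ≥ -6; f(t,s) = 0 for s < -6.
t=0: f(0,0)=1
t=1: f(1,-1)=1 f(1,1)=1
t=2: f(2,-2)=1 f(2,0)=2 f(2,2)=1
t=3: f(3,-3)=1 f(3,-1)=3 f(3,1)=3 f(3,3)=1
t=4: f(4,-4)=1 f(4,-2)=4 f(4,0)=6 f(4,2)=4 f(4,4)=1
t=5: f(5,-5)=1 f(5,-3)=5 f(5,-1)=10 f(5,1)=10 f(5,3)=5 f(5,5)=1
t=6: f(6,-6)=1 f(6,-4)=6 f(6,-2)=15 f(6,0)=20 f(6,2)=15 f(6,4)=6 f(6,6)=1
t=7: f(7,-5)=7 f(7,-3)=21 f(7,-1)=35 f(7,1)=35 f(7,3)=21 f(7,5)=7 f(7,7)=1
Σ_s f(7,s) = 127
P = 127/128 = 127/128

Answer: 127/128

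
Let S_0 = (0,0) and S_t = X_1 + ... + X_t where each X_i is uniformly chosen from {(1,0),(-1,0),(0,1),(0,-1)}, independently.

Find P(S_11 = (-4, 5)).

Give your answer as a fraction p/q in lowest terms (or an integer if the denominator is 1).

Let h be the number of horizontal steps (so 11-h are vertical). To end at (-4,5) need (h-4)/2 right-steps and ((11-h)+5)/2 up-steps.
Sum over h with 4 ≤ h ≤ 6, h ≡ 0 (mod 2), 11-h ≡ 1 (mod 2):
h=4: C(11,4)·C(4,0)·C(7,6) = 330·1·7 = 2310
h=6: C(11,6)·C(6,1)·C(5,5) = 462·6·1 = 2772
Total favorable: 5082
Total paths: 4^11 = 4194304
P = 5082/4194304 = 2541/2097152

Answer: 2541/2097152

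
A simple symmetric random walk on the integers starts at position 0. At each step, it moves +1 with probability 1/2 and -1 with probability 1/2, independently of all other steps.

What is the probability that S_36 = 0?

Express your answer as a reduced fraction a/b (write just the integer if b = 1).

To return to 0 after 36 steps: need exactly 18 steps of +1 and 18 of -1.
Favorable paths: C(36,18) = 9075135300
Total paths: 2^36 = 68719476736
P = 9075135300/68719476736 = 2268783825/17179869184

Answer: 2268783825/17179869184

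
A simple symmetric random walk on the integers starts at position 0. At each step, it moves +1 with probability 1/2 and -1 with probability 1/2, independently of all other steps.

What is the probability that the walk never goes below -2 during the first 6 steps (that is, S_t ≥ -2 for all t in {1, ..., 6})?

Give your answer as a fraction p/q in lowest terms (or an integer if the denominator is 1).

Answer: 25/32

Derivation:
Let f(t,s) = #length-t paths at position s with S_1..S_t all ≥ -2.
f(t,s) = f(t-1,s-1) + f(t-1,s+1) for s ≥ -2; f(t,s) = 0 for s < -2.
t=0: f(0,0)=1
t=1: f(1,-1)=1 f(1,1)=1
t=2: f(2,-2)=1 f(2,0)=2 f(2,2)=1
t=3: f(3,-1)=3 f(3,1)=3 f(3,3)=1
t=4: f(4,-2)=3 f(4,0)=6 f(4,2)=4 f(4,4)=1
t=5: f(5,-1)=9 f(5,1)=10 f(5,3)=5 f(5,5)=1
t=6: f(6,-2)=9 f(6,0)=19 f(6,2)=15 f(6,4)=6 f(6,6)=1
Σ_s f(6,s) = 50
P = 50/64 = 25/32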